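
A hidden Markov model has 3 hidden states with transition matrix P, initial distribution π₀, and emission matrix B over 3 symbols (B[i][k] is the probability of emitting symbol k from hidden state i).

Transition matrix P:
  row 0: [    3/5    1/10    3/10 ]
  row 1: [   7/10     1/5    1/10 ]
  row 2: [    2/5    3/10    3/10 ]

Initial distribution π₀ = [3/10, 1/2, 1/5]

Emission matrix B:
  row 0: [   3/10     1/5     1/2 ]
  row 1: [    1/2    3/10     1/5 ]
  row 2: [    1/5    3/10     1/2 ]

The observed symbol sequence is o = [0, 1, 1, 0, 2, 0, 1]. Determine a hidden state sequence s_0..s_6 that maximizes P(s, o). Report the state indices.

t=0: δ = [9.000e-02, 2.500e-01, 4.000e-02]  (obs o_0=0)
t=1: δ = [3.500e-02, 1.500e-02, 8.100e-03]  ψ = [1, 1, 0]  (obs o_1=1)
t=2: δ = [4.200e-03, 1.050e-03, 3.150e-03]  ψ = [0, 0, 0]  (obs o_2=1)
t=3: δ = [7.560e-04, 4.725e-04, 2.520e-04]  ψ = [0, 2, 0]  (obs o_3=0)
t=4: δ = [2.268e-04, 1.890e-05, 1.134e-04]  ψ = [0, 1, 0]  (obs o_4=2)
t=5: δ = [4.082e-05, 1.701e-05, 1.361e-05]  ψ = [0, 2, 0]  (obs o_5=0)
t=6: δ = [4.899e-06, 1.225e-06, 3.674e-06]  ψ = [0, 0, 0]  (obs o_6=1)
backtrack: best end state = 0; path = [1, 0, 0, 0, 0, 0, 0]

path = [1, 0, 0, 0, 0, 0, 0]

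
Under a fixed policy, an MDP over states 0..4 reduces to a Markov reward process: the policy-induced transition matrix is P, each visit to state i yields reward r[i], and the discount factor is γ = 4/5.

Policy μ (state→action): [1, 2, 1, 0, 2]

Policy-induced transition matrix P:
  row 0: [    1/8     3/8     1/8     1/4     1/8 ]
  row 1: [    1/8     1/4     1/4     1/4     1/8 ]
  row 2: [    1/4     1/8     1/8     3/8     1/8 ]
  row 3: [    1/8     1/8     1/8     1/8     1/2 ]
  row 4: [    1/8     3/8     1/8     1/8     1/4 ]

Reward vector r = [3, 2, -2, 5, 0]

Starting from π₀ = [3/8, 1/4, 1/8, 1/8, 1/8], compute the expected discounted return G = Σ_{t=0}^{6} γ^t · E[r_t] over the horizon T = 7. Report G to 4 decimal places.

G = 7.1073

t=0: π = [0.3750, 0.2500, 0.1250, 0.1250, 0.1250], E[r] = 2.0000, γ^t·E[r] = 2.000000, running G = 2.000000
t=1: π = [0.1406, 0.2813, 0.1563, 0.2344, 0.1875], E[r] = 1.8438, γ^t·E[r] = 1.475000, running G = 3.475000
t=2: π = [0.1445, 0.2422, 0.1602, 0.2168, 0.2363], E[r] = 1.6816, γ^t·E[r] = 1.076250, running G = 4.551250
t=3: π = [0.1450, 0.2505, 0.1553, 0.2134, 0.2358], E[r] = 1.6924, γ^t·E[r] = 0.866500, running G = 5.417750
t=4: π = [0.1444, 0.2515, 0.1563, 0.2133, 0.2345], E[r] = 1.6899, γ^t·E[r] = 0.692200, running G = 6.109950
t=5: π = [0.1445, 0.2512, 0.1564, 0.2136, 0.2343], E[r] = 1.6909, γ^t·E[r] = 0.554080, running G = 6.664030
t=6: π = [0.1446, 0.2511, 0.1564, 0.2136, 0.2344], E[r] = 1.6909, γ^t·E[r] = 0.443271, running G = 7.107301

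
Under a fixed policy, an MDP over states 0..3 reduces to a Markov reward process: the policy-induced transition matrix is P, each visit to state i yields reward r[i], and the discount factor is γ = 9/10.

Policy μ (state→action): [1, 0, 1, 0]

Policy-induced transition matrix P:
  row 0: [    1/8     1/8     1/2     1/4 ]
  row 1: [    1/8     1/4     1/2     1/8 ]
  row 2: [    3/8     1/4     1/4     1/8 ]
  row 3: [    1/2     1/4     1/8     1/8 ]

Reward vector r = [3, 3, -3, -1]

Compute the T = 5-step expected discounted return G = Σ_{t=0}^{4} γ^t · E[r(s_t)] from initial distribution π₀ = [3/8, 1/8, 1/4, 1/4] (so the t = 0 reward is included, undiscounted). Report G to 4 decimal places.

G = 1.2820

t=0: π = [0.3750, 0.1250, 0.2500, 0.2500], E[r] = 0.5000, γ^t·E[r] = 0.500000, running G = 0.500000
t=1: π = [0.2813, 0.2031, 0.3438, 0.1719], E[r] = 0.2500, γ^t·E[r] = 0.225000, running G = 0.725000
t=2: π = [0.2754, 0.2148, 0.3496, 0.1602], E[r] = 0.2617, γ^t·E[r] = 0.211992, running G = 0.936992
t=3: π = [0.2725, 0.2156, 0.3525, 0.1594], E[r] = 0.2471, γ^t·E[r] = 0.180114, running G = 1.117106
t=4: π = [0.2729, 0.2159, 0.3521, 0.1591], E[r] = 0.2513, γ^t·E[r] = 0.164866, running G = 1.281972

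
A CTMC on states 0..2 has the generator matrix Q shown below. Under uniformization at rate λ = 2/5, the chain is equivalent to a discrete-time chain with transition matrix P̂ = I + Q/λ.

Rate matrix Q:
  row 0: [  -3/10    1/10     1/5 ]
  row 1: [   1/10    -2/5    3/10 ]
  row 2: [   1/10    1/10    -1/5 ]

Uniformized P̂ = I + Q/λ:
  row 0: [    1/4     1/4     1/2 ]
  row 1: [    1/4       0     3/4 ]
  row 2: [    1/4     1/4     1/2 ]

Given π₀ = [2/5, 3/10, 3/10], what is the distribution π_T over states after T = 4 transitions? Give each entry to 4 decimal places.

t=0: π = [0.4000, 0.3000, 0.3000]
t=1: π = [0.2500, 0.1750, 0.5750]
t=2: π = [0.2500, 0.2063, 0.5438]
t=3: π = [0.2500, 0.1984, 0.5516]
t=4: π = [0.2500, 0.2004, 0.5496]

π = [0.2500, 0.2004, 0.5496]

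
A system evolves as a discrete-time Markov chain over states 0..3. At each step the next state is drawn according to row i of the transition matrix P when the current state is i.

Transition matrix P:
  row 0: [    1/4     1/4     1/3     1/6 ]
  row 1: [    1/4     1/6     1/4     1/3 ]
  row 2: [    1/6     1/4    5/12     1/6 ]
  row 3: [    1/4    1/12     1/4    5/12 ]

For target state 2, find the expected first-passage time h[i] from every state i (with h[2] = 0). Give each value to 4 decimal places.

First-step conditioning: h[2] = 0; for i ≠ 2, h[i] = 1 + Σ_k P[i][k]·h[k].
  h[0] = 1 + 1/4·h[0] + 1/4·h[1] + 1/6·h[3]
  h[1] = 1 + 1/4·h[0] + 1/6·h[1] + 1/3·h[3]
  h[3] = 1 + 1/4·h[0] + 1/12·h[1] + 5/12·h[3]
Solving the 3×3 linear system over states ≠ 2 gives exactly h = [44/13, 48/13, 0, 48/13] (h[2] = 0 is the target).

h = [3.3846, 3.6923, 0.0000, 3.6923]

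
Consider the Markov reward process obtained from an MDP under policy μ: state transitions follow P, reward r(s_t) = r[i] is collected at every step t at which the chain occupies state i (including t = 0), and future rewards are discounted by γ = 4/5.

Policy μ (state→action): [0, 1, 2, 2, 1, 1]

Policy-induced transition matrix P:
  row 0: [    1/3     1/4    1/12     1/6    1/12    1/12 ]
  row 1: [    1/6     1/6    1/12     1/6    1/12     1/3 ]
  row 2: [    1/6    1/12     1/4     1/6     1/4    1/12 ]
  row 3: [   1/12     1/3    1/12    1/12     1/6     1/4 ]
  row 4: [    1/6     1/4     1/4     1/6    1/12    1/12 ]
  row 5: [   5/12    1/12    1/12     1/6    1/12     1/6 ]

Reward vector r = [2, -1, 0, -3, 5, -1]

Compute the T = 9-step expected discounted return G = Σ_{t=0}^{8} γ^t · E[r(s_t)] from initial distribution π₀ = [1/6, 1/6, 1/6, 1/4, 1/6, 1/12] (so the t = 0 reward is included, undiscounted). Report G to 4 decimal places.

G = 0.9153

t=0: π = [0.1667, 0.1667, 0.1667, 0.2500, 0.1667, 0.0833], E[r] = 0.1667, γ^t·E[r] = 0.166667, running G = 0.166667
t=1: π = [0.1944, 0.2153, 0.1389, 0.1458, 0.1319, 0.1736], E[r] = 0.2222, γ^t·E[r] = 0.177778, running G = 0.344444
t=2: π = [0.2303, 0.1921, 0.1285, 0.1545, 0.1186, 0.1759], E[r] = 0.2222, γ^t·E[r] = 0.142222, running G = 0.486667
t=3: π = [0.2362, 0.1961, 0.1245, 0.1538, 0.1176, 0.1718], E[r] = 0.2311, γ^t·E[r] = 0.118346, running G = 0.605012
t=4: π = [0.2362, 0.1971, 0.1237, 0.1539, 0.1169, 0.1723], E[r] = 0.2259, γ^t·E[r] = 0.092515, running G = 0.697528
t=5: π = [0.2363, 0.1971, 0.1234, 0.1538, 0.1168, 0.1726], E[r] = 0.2252, γ^t·E[r] = 0.073795, running G = 0.771323
t=6: π = [0.2364, 0.1971, 0.1234, 0.1538, 0.1167, 0.1726], E[r] = 0.2252, γ^t·E[r] = 0.059026, running G = 0.830348
t=7: π = [0.2364, 0.1971, 0.1233, 0.1538, 0.1167, 0.1726], E[r] = 0.2251, γ^t·E[r] = 0.047216, running G = 0.877564
t=8: π = [0.2364, 0.1971, 0.1233, 0.1538, 0.1167, 0.1726], E[r] = 0.2251, γ^t·E[r] = 0.037770, running G = 0.915335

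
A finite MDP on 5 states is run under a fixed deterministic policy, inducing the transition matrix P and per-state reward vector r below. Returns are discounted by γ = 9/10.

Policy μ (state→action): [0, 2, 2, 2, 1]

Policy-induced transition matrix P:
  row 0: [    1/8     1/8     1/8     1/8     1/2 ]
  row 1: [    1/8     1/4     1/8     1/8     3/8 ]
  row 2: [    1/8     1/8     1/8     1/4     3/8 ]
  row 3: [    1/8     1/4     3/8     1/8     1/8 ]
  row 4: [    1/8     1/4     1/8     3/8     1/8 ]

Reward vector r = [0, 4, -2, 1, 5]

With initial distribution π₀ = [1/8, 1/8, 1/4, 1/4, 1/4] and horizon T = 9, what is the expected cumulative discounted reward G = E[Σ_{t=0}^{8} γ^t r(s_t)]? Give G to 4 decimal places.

t=0: π = [0.1250, 0.1250, 0.2500, 0.2500, 0.2500], E[r] = 1.5000, γ^t·E[r] = 1.500000, running G = 1.500000
t=1: π = [0.1250, 0.2031, 0.1875, 0.2188, 0.2656], E[r] = 1.9844, γ^t·E[r] = 1.785938, running G = 3.285938
t=2: π = [0.1250, 0.2109, 0.1797, 0.2148, 0.2695], E[r] = 2.0469, γ^t·E[r] = 1.657969, running G = 4.943906
t=3: π = [0.1250, 0.2119, 0.1787, 0.2148, 0.2695], E[r] = 2.0527, γ^t·E[r] = 1.496443, running G = 6.440350
t=4: π = [0.1250, 0.2120, 0.1787, 0.2147, 0.2695], E[r] = 2.0531, γ^t·E[r] = 1.347039, running G = 7.787389
t=5: π = [0.1250, 0.2120, 0.1787, 0.2147, 0.2696], E[r] = 2.0533, γ^t·E[r] = 1.212462, running G = 8.999850
t=6: π = [0.1250, 0.2120, 0.1787, 0.2147, 0.2696], E[r] = 2.0533, γ^t·E[r] = 1.091205, running G = 10.091056
t=7: π = [0.1250, 0.2120, 0.1787, 0.2147, 0.2696], E[r] = 2.0533, γ^t·E[r] = 0.982085, running G = 11.073141
t=8: π = [0.1250, 0.2120, 0.1787, 0.2147, 0.2696], E[r] = 2.0533, γ^t·E[r] = 0.883878, running G = 11.957018

G = 11.9570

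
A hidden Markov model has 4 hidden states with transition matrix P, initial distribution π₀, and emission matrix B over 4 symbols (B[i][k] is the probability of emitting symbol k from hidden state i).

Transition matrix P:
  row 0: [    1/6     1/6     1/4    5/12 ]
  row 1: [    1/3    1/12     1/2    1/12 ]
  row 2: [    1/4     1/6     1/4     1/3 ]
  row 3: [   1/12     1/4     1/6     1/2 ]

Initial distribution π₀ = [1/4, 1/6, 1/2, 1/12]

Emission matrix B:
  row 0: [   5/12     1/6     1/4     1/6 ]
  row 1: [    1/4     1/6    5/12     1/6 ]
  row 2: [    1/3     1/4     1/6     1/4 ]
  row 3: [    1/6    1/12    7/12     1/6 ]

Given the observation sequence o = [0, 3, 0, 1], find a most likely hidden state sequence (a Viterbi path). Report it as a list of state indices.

path = [2, 3, 1, 2]

t=0: δ = [1.042e-01, 4.167e-02, 1.667e-01, 1.389e-02]  (obs o_0=0)
t=1: δ = [6.944e-03, 4.630e-03, 1.042e-02, 9.259e-03]  ψ = [2, 2, 2, 2]  (obs o_1=3)
t=2: δ = [1.085e-03, 5.787e-04, 8.681e-04, 7.716e-04]  ψ = [2, 3, 2, 3]  (obs o_2=0)
t=3: δ = [3.617e-05, 3.215e-05, 7.234e-05, 3.768e-05]  ψ = [2, 3, 1, 0]  (obs o_3=1)
backtrack: best end state = 2; path = [2, 3, 1, 2]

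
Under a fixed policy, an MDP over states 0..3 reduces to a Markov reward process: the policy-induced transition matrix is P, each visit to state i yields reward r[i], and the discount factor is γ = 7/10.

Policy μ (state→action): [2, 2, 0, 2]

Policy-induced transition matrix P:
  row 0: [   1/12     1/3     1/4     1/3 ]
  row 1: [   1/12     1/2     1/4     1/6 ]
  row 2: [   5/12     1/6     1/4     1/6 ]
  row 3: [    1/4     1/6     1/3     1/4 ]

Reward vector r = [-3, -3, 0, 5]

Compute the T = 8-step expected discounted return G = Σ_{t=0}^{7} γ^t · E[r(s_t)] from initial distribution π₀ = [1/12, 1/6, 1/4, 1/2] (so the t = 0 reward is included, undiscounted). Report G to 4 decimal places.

G = 0.9133

t=0: π = [0.0833, 0.1667, 0.2500, 0.5000], E[r] = 1.7500, γ^t·E[r] = 1.750000, running G = 1.750000
t=1: π = [0.2500, 0.2361, 0.2917, 0.2222], E[r] = -0.3472, γ^t·E[r] = -0.243056, running G = 1.506944
t=2: π = [0.2176, 0.2870, 0.2685, 0.2269], E[r] = -0.3796, γ^t·E[r] = -0.186019, running G = 1.320926
t=3: π = [0.2106, 0.2986, 0.2689, 0.2218], E[r] = -0.4186, γ^t·E[r] = -0.143578, running G = 1.177348
t=4: π = [0.2099, 0.3013, 0.2685, 0.2203], E[r] = -0.4325, γ^t·E[r] = -0.103832, running G = 1.073516
t=5: π = [0.2095, 0.3021, 0.2684, 0.2200], E[r] = -0.4348, γ^t·E[r] = -0.073083, running G = 1.000432
t=6: π = [0.2095, 0.3023, 0.2683, 0.2199], E[r] = -0.4356, γ^t·E[r] = -0.051248, running G = 0.949184
t=7: π = [0.2094, 0.3023, 0.2683, 0.2199], E[r] = -0.4358, γ^t·E[r] = -0.035890, running G = 0.913294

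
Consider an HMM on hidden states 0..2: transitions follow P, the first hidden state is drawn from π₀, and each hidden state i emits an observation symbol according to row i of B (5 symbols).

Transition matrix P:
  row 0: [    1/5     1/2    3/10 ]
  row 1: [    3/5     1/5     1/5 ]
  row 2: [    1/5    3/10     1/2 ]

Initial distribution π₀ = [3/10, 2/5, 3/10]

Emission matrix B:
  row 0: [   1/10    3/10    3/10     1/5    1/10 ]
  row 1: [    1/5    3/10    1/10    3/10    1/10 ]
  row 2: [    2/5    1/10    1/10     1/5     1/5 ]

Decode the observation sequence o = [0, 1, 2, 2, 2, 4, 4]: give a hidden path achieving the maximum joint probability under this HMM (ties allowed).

t=0: δ = [3.000e-02, 8.000e-02, 1.200e-01]  (obs o_0=0)
t=1: δ = [1.440e-02, 1.080e-02, 6.000e-03]  ψ = [1, 2, 2]  (obs o_1=1)
t=2: δ = [1.944e-03, 7.200e-04, 4.320e-04]  ψ = [1, 0, 0]  (obs o_2=2)
t=3: δ = [1.296e-04, 9.720e-05, 5.832e-05]  ψ = [1, 0, 0]  (obs o_3=2)
t=4: δ = [1.750e-05, 6.480e-06, 3.888e-06]  ψ = [1, 0, 0]  (obs o_4=2)
t=5: δ = [3.888e-07, 8.748e-07, 1.050e-06]  ψ = [1, 0, 0]  (obs o_5=4)
t=6: δ = [5.249e-08, 3.149e-08, 1.050e-07]  ψ = [1, 2, 2]  (obs o_6=4)
backtrack: best end state = 2; path = [2, 1, 0, 1, 0, 2, 2]

path = [2, 1, 0, 1, 0, 2, 2]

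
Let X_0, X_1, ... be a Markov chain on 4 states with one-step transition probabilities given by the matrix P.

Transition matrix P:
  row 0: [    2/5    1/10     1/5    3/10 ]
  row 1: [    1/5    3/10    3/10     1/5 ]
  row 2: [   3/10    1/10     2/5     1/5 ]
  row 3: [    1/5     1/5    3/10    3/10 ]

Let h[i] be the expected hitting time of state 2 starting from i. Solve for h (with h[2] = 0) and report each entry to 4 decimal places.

h = [4.0909, 3.6364, 0.0000, 3.6364]

First-step conditioning: h[2] = 0; for i ≠ 2, h[i] = 1 + Σ_k P[i][k]·h[k].
  h[0] = 1 + 2/5·h[0] + 1/10·h[1] + 3/10·h[3]
  h[1] = 1 + 1/5·h[0] + 3/10·h[1] + 1/5·h[3]
  h[3] = 1 + 1/5·h[0] + 1/5·h[1] + 3/10·h[3]
Solving the 3×3 linear system over states ≠ 2 gives exactly h = [45/11, 40/11, 0, 40/11] (h[2] = 0 is the target).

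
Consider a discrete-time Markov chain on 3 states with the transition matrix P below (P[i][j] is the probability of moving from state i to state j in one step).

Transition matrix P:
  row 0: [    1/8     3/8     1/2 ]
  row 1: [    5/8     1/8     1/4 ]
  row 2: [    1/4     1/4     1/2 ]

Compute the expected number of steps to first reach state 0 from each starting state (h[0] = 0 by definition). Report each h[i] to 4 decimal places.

First-step conditioning: h[0] = 0; for i ≠ 0, h[i] = 1 + Σ_k P[i][k]·h[k].
  h[1] = 1 + 1/8·h[1] + 1/4·h[2]
  h[2] = 1 + 1/4·h[1] + 1/2·h[2]
Solving the 2×2 linear system over states ≠ 0 gives exactly h = [0, 2, 3] (h[0] = 0 is the target).

h = [0.0000, 2.0000, 3.0000]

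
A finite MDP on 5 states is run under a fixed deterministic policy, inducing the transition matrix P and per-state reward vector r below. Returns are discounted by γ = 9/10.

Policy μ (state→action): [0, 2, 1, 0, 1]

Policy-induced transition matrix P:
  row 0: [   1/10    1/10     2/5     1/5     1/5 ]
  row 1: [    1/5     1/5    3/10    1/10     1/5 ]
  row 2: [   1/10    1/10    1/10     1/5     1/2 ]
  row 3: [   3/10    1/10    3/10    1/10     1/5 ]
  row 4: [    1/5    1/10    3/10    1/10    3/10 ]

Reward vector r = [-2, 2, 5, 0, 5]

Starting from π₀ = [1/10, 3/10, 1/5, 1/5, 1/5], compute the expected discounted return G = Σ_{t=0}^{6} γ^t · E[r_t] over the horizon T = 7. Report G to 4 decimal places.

t=0: π = [0.1000, 0.3000, 0.2000, 0.2000, 0.2000], E[r] = 2.4000, γ^t·E[r] = 2.400000, running G = 2.400000
t=1: π = [0.1900, 0.1300, 0.2700, 0.1300, 0.2800], E[r] = 2.6300, γ^t·E[r] = 2.367000, running G = 4.767000
t=2: π = [0.1670, 0.1130, 0.2650, 0.1460, 0.3090], E[r] = 2.7620, γ^t·E[r] = 2.237220, running G = 7.004220
t=3: π = [0.1714, 0.1113, 0.2637, 0.1432, 0.3104], E[r] = 2.7503, γ^t·E[r] = 2.004969, running G = 9.009189
t=4: π = [0.1708, 0.1111, 0.2644, 0.1435, 0.3102], E[r] = 2.7534, γ^t·E[r] = 1.806499, running G = 10.815688
t=5: π = [0.1708, 0.1111, 0.2642, 0.1435, 0.3103], E[r] = 2.7532, γ^t·E[r] = 1.625764, running G = 12.441452
t=6: π = [0.1708, 0.1111, 0.2642, 0.1435, 0.3103], E[r] = 2.7532, γ^t·E[r] = 1.463167, running G = 13.904620

G = 13.9046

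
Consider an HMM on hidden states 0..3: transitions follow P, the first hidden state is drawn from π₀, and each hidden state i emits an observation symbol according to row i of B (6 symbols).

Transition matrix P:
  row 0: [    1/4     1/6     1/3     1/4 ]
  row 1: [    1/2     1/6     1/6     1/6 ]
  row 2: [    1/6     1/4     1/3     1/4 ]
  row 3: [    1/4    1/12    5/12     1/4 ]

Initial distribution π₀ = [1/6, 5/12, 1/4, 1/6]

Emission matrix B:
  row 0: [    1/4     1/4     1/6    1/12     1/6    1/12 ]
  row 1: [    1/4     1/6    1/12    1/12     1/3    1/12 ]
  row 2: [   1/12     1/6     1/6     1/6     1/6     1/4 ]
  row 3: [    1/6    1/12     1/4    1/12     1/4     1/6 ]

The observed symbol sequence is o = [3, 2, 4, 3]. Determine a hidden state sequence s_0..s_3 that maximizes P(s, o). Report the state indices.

t=0: δ = [1.389e-02, 3.472e-02, 4.167e-02, 1.389e-02]  (obs o_0=3)
t=1: δ = [2.894e-03, 8.681e-04, 2.315e-03, 2.604e-03]  ψ = [1, 2, 2, 2]  (obs o_1=2)
t=2: δ = [1.206e-04, 1.929e-04, 1.808e-04, 1.808e-04]  ψ = [0, 2, 3, 0]  (obs o_2=4)
t=3: δ = [8.038e-06, 3.768e-06, 1.256e-05, 3.768e-06]  ψ = [1, 2, 3, 2]  (obs o_3=3)
backtrack: best end state = 2; path = [1, 0, 3, 2]

path = [1, 0, 3, 2]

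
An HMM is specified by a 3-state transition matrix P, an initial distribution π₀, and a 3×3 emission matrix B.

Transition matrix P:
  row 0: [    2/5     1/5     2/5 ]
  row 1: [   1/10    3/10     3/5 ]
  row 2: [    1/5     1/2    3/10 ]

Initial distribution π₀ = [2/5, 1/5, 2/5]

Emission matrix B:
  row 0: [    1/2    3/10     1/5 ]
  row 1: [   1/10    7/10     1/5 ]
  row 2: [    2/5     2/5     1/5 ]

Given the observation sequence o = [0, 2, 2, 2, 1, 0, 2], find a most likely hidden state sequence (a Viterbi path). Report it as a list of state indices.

t=0: δ = [2.000e-01, 2.000e-02, 1.600e-01]  (obs o_0=0)
t=1: δ = [1.600e-02, 1.600e-02, 1.600e-02]  ψ = [0, 2, 0]  (obs o_1=2)
t=2: δ = [1.280e-03, 1.600e-03, 1.920e-03]  ψ = [0, 2, 1]  (obs o_2=2)
t=3: δ = [1.024e-04, 1.920e-04, 1.920e-04]  ψ = [0, 2, 1]  (obs o_3=2)
t=4: δ = [1.229e-05, 6.720e-05, 4.608e-05]  ψ = [0, 2, 1]  (obs o_4=1)
t=5: δ = [4.608e-06, 2.304e-06, 1.613e-05]  ψ = [2, 2, 1]  (obs o_5=0)
t=6: δ = [6.451e-07, 1.613e-06, 9.677e-07]  ψ = [2, 2, 2]  (obs o_6=2)
backtrack: best end state = 1; path = [0, 2, 1, 2, 1, 2, 1]

path = [0, 2, 1, 2, 1, 2, 1]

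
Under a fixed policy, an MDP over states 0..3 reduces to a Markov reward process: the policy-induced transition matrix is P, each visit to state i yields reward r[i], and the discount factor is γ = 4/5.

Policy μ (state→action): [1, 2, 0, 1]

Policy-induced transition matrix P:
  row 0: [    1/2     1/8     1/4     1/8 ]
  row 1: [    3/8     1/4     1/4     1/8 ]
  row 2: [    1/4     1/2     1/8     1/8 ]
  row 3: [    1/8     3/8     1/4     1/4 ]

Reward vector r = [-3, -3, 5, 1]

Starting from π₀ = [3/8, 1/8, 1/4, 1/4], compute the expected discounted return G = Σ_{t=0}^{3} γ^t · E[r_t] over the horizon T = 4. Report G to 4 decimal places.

G = -1.2430

t=0: π = [0.3750, 0.1250, 0.2500, 0.2500], E[r] = 0.0000, γ^t·E[r] = 0.000000, running G = 0.000000
t=1: π = [0.3281, 0.2969, 0.2188, 0.1563], E[r] = -0.6250, γ^t·E[r] = -0.500000, running G = -0.500000
t=2: π = [0.3496, 0.2832, 0.2227, 0.1445], E[r] = -0.6406, γ^t·E[r] = -0.410000, running G = -0.910000
t=3: π = [0.3547, 0.2800, 0.2222, 0.1431], E[r] = -0.6504, γ^t·E[r] = -0.333000, running G = -1.243000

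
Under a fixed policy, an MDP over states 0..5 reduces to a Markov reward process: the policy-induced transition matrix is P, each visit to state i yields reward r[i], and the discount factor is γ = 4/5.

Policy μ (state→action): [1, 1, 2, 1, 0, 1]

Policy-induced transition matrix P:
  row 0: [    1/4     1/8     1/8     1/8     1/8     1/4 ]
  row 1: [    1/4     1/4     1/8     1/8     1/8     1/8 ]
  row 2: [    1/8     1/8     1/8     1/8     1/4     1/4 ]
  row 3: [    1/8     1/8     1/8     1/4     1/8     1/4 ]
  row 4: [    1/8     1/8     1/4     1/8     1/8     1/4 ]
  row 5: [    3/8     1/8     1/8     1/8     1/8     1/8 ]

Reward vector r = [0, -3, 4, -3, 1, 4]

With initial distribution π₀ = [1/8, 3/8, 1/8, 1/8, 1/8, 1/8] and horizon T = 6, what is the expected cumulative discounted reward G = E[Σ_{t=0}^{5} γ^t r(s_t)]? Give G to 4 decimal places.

t=0: π = [0.1250, 0.3750, 0.1250, 0.1250, 0.1250, 0.1250], E[r] = -0.3750, γ^t·E[r] = -0.375000, running G = -0.375000
t=1: π = [0.2188, 0.1719, 0.1406, 0.1406, 0.1406, 0.1875], E[r] = 0.5156, γ^t·E[r] = 0.412500, running G = 0.037500
t=2: π = [0.2207, 0.1465, 0.1426, 0.1426, 0.1426, 0.2051], E[r] = 0.6660, γ^t·E[r] = 0.426250, running G = 0.463750
t=3: π = [0.2222, 0.1433, 0.1428, 0.1428, 0.1428, 0.2061], E[r] = 0.6799, γ^t·E[r] = 0.348125, running G = 0.811875
t=4: π = [0.2222, 0.1429, 0.1429, 0.1429, 0.1429, 0.2063], E[r] = 0.6823, γ^t·E[r] = 0.279463, running G = 1.091338
t=5: π = [0.2222, 0.1429, 0.1429, 0.1429, 0.1429, 0.2063], E[r] = 0.6825, γ^t·E[r] = 0.223641, running G = 1.314979

G = 1.3150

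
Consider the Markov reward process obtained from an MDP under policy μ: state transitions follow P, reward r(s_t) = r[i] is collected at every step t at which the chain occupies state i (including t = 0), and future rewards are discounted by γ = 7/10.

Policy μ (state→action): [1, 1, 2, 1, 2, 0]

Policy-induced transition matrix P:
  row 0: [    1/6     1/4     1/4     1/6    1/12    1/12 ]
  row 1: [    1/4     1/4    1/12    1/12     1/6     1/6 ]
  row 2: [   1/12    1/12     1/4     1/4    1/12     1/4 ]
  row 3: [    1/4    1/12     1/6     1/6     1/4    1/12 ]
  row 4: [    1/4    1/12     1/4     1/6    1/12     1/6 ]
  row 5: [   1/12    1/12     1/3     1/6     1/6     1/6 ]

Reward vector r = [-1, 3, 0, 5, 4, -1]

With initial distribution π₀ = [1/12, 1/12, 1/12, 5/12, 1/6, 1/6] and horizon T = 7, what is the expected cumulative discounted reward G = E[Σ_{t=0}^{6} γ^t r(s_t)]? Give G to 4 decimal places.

t=0: π = [0.0833, 0.0833, 0.0833, 0.4167, 0.1667, 0.1667], E[r] = 2.7500, γ^t·E[r] = 2.750000, running G = 2.750000
t=1: π = [0.2014, 0.1111, 0.2153, 0.1667, 0.1736, 0.1319], E[r] = 1.5278, γ^t·E[r] = 1.069444, running G = 3.819444
t=2: π = [0.1753, 0.1354, 0.2286, 0.1753, 0.1314, 0.1539], E[r] = 1.4792, γ^t·E[r] = 0.724792, running G = 4.544236
t=3: π = [0.1716, 0.1351, 0.2256, 0.1744, 0.1367, 0.1565], E[r] = 1.4961, γ^t·E[r] = 0.513160, running G = 5.057396
t=4: π = [0.1720, 0.1345, 0.2260, 0.1742, 0.1367, 0.1566], E[r] = 1.4926, γ^t·E[r] = 0.358377, running G = 5.415774
t=5: π = [0.1719, 0.1344, 0.2261, 0.1743, 0.1366, 0.1566], E[r] = 1.4927, γ^t·E[r] = 0.250872, running G = 5.666645
t=6: π = [0.1719, 0.1344, 0.2261, 0.1743, 0.1366, 0.1567], E[r] = 1.4927, γ^t·E[r] = 0.175616, running G = 5.842261

G = 5.8423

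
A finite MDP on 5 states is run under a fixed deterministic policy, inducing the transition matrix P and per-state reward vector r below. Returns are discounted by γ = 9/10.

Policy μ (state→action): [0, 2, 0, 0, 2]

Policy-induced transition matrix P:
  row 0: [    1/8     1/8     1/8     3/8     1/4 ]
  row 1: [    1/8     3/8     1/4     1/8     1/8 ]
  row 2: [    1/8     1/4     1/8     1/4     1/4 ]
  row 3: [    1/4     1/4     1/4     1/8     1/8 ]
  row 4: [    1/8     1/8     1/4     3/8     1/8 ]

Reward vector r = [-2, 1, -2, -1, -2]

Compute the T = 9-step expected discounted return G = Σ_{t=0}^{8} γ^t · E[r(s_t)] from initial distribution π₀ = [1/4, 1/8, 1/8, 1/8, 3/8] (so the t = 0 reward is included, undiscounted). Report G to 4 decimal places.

t=0: π = [0.2500, 0.1250, 0.1250, 0.1250, 0.3750], E[r] = -1.5000, γ^t·E[r] = -1.500000, running G = -1.500000
t=1: π = [0.1406, 0.1875, 0.2031, 0.2969, 0.1719], E[r] = -1.1406, γ^t·E[r] = -1.026563, running G = -2.526563
t=2: π = [0.1621, 0.2344, 0.2070, 0.2285, 0.1680], E[r] = -1.0684, γ^t·E[r] = -0.865371, running G = -3.391934
t=3: π = [0.1536, 0.2380, 0.2039, 0.2334, 0.1711], E[r] = -1.0525, γ^t·E[r] = -0.767265, running G = -4.159199
t=4: π = [0.1542, 0.2392, 0.2053, 0.2317, 0.1697], E[r] = -1.0508, γ^t·E[r] = -0.689458, running G = -4.848657
t=5: π = [0.1540, 0.2394, 0.2051, 0.2316, 0.1699], E[r] = -1.0501, γ^t·E[r] = -0.620091, running G = -5.468747
t=6: π = [0.1540, 0.2394, 0.2051, 0.2316, 0.1699], E[r] = -1.0501, γ^t·E[r] = -0.558052, running G = -6.026799
t=7: π = [0.1540, 0.2395, 0.2051, 0.2316, 0.1699], E[r] = -1.0500, γ^t·E[r] = -0.502235, running G = -6.529034
t=8: π = [0.1539, 0.2395, 0.2051, 0.2316, 0.1699], E[r] = -1.0500, γ^t·E[r] = -0.452010, running G = -6.981045

G = -6.9810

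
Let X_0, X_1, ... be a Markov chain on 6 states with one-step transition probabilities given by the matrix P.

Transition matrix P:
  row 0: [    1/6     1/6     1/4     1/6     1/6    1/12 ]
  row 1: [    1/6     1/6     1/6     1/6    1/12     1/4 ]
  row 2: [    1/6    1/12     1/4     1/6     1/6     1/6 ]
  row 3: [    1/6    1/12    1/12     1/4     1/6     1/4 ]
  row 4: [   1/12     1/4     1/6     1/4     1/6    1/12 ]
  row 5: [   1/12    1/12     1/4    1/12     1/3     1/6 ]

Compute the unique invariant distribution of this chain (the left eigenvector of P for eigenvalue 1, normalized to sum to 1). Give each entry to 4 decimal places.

π = [0.1375, 0.1367, 0.1928, 0.1833, 0.1830, 0.1666]

Balance equations π_j = Σ_i π_i·P[i][j]:
  π_0 = 1/6·π_0 + 1/6·π_1 + 1/6·π_2 + 1/6·π_3 + 1/12·π_4 + 1/12·π_5
  π_1 = 1/6·π_0 + 1/6·π_1 + 1/12·π_2 + 1/12·π_3 + 1/4·π_4 + 1/12·π_5
  π_2 = 1/4·π_0 + 1/6·π_1 + 1/4·π_2 + 1/12·π_3 + 1/6·π_4 + 1/4·π_5
  π_3 = 1/6·π_0 + 1/6·π_1 + 1/6·π_2 + 1/4·π_3 + 1/4·π_4 + 1/12·π_5
  π_4 = 1/6·π_0 + 1/12·π_1 + 1/6·π_2 + 1/6·π_3 + 1/6·π_4 + 1/3·π_5
  normalize: π_0 + π_1 + π_2 + π_3 + π_4 + π_5 = 1
Solving the linear system gives exactly π = [29471/214291, 29292/214291, 3756/19481, 39282/214291, 39225/214291, 35705/214291].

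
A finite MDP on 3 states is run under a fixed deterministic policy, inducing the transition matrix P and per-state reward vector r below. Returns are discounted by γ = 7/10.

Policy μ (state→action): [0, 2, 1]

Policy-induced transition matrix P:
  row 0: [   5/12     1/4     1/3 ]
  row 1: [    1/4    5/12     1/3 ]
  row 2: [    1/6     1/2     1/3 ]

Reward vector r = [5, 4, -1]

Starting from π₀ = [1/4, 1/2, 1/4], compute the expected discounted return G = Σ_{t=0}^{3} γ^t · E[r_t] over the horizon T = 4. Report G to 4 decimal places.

G = 6.9891

t=0: π = [0.2500, 0.5000, 0.2500], E[r] = 3.0000, γ^t·E[r] = 3.000000, running G = 3.000000
t=1: π = [0.2708, 0.3958, 0.3333], E[r] = 2.6042, γ^t·E[r] = 1.822917, running G = 4.822917
t=2: π = [0.2674, 0.3993, 0.3333], E[r] = 2.6007, γ^t·E[r] = 1.274340, running G = 6.097257
t=3: π = [0.2668, 0.3999, 0.3333], E[r] = 2.6001, γ^t·E[r] = 0.891840, running G = 6.989097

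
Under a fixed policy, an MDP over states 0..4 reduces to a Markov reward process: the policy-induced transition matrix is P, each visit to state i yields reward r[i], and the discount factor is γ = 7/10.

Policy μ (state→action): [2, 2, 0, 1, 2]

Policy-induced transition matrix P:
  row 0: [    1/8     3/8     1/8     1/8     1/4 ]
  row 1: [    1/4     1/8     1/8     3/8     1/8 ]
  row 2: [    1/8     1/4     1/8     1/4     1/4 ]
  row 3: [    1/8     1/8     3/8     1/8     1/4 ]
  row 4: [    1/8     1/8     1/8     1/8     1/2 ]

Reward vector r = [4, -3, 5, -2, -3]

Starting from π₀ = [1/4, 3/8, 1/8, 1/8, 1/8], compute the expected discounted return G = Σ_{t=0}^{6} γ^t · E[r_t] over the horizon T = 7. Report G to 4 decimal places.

t=0: π = [0.2500, 0.3750, 0.1250, 0.1250, 0.1250], E[r] = -0.1250, γ^t·E[r] = -0.125000, running G = -0.125000
t=1: π = [0.1719, 0.2031, 0.1563, 0.2344, 0.2344], E[r] = -0.3125, γ^t·E[r] = -0.218750, running G = -0.343750
t=2: π = [0.1504, 0.1875, 0.1836, 0.1953, 0.2832], E[r] = -0.2832, γ^t·E[r] = -0.138770, running G = -0.482520
t=3: π = [0.1484, 0.1855, 0.1738, 0.1948, 0.2974], E[r] = -0.3755, γ^t·E[r] = -0.128792, running G = -0.611312
t=4: π = [0.1482, 0.1838, 0.1737, 0.1931, 0.3011], E[r] = -0.3799, γ^t·E[r] = -0.091210, running G = -0.702522
t=5: π = [0.1480, 0.1838, 0.1733, 0.1927, 0.3023], E[r] = -0.3852, γ^t·E[r] = -0.064747, running G = -0.767269
t=6: π = [0.1480, 0.1837, 0.1732, 0.1926, 0.3026], E[r] = -0.3863, γ^t·E[r] = -0.045443, running G = -0.812712

G = -0.8127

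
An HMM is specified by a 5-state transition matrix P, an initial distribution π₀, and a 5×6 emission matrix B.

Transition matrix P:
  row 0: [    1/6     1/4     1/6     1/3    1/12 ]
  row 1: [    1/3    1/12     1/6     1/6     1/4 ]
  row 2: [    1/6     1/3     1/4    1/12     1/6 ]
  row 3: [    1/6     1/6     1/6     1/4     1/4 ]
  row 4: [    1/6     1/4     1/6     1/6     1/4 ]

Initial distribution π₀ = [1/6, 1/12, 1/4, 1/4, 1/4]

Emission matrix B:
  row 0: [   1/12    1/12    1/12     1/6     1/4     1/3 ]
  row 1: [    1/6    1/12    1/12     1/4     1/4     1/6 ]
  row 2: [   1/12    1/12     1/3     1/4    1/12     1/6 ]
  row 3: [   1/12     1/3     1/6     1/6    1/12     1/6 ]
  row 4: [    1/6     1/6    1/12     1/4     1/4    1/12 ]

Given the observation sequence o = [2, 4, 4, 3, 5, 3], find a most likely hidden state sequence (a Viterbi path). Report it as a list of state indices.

path = [2, 1, 0, 1, 0, 1]

t=0: δ = [1.389e-02, 6.944e-03, 8.333e-02, 4.167e-02, 2.083e-02]  (obs o_0=2)
t=1: δ = [3.472e-03, 6.944e-03, 1.736e-03, 8.681e-04, 3.472e-03]  ψ = [2, 2, 2, 3, 2]  (obs o_1=4)
t=2: δ = [5.787e-04, 2.170e-04, 9.645e-05, 9.645e-05, 4.340e-04]  ψ = [1, 0, 1, 0, 1]  (obs o_2=4)
t=3: δ = [1.608e-05, 3.617e-05, 2.411e-05, 3.215e-05, 2.713e-05]  ψ = [0, 0, 0, 0, 4]  (obs o_3=3)
t=4: δ = [4.019e-06, 1.340e-06, 1.005e-06, 1.340e-06, 7.535e-07]  ψ = [1, 2, 1, 3, 1]  (obs o_4=5)
t=5: δ = [1.116e-07, 2.512e-07, 1.674e-07, 2.233e-07, 8.372e-08]  ψ = [0, 0, 0, 0, 0]  (obs o_5=3)
backtrack: best end state = 1; path = [2, 1, 0, 1, 0, 1]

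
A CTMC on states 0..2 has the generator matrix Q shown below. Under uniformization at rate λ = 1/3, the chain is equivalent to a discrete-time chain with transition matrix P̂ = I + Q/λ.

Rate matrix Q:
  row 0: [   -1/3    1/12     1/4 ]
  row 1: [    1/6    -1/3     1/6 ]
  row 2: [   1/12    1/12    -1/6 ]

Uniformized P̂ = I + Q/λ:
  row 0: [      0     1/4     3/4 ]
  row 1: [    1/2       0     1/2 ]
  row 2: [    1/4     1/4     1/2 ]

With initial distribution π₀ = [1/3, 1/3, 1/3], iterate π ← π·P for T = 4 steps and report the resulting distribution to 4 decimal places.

π = [0.2383, 0.2005, 0.5612]

t=0: π = [0.3333, 0.3333, 0.3333]
t=1: π = [0.2500, 0.1667, 0.5833]
t=2: π = [0.2292, 0.2083, 0.5625]
t=3: π = [0.2448, 0.1979, 0.5573]
t=4: π = [0.2383, 0.2005, 0.5612]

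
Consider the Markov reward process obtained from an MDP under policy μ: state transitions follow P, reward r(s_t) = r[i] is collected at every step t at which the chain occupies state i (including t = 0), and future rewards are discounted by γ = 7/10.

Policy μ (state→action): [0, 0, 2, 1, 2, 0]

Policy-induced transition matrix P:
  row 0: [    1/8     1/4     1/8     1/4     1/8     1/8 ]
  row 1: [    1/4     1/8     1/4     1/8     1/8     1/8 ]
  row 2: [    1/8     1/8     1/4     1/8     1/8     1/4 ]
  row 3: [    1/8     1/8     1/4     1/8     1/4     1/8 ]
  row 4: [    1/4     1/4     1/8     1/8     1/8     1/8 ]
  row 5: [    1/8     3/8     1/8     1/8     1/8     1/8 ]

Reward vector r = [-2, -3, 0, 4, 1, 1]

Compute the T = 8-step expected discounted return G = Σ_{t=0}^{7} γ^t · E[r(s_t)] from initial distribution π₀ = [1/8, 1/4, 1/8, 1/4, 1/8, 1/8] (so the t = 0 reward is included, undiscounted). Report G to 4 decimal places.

G = 0.1271

t=0: π = [0.1250, 0.2500, 0.1250, 0.2500, 0.1250, 0.1250], E[r] = 0.2500, γ^t·E[r] = 0.250000, running G = 0.250000
t=1: π = [0.1719, 0.1875, 0.2031, 0.1406, 0.1563, 0.1406], E[r] = -0.0469, γ^t·E[r] = -0.032813, running G = 0.217188
t=2: π = [0.1680, 0.2012, 0.1914, 0.1465, 0.1426, 0.1504], E[r] = -0.0605, γ^t·E[r] = -0.029668, running G = 0.187520
t=3: π = [0.1680, 0.2014, 0.1924, 0.1460, 0.1433, 0.1489], E[r] = -0.0640, γ^t·E[r] = -0.021940, running G = 0.165580
t=4: π = [0.1681, 0.2011, 0.1925, 0.1460, 0.1432, 0.1490], E[r] = -0.0633, γ^t·E[r] = -0.015204, running G = 0.150376
t=5: π = [0.1680, 0.2012, 0.1925, 0.1460, 0.1432, 0.1491], E[r] = -0.0633, γ^t·E[r] = -0.010636, running G = 0.139740
t=6: π = [0.1681, 0.2012, 0.1925, 0.1460, 0.1433, 0.1491], E[r] = -0.0633, γ^t·E[r] = -0.007448, running G = 0.132292
t=7: π = [0.1681, 0.2012, 0.1925, 0.1460, 0.1433, 0.1491], E[r] = -0.0633, γ^t·E[r] = -0.005213, running G = 0.127078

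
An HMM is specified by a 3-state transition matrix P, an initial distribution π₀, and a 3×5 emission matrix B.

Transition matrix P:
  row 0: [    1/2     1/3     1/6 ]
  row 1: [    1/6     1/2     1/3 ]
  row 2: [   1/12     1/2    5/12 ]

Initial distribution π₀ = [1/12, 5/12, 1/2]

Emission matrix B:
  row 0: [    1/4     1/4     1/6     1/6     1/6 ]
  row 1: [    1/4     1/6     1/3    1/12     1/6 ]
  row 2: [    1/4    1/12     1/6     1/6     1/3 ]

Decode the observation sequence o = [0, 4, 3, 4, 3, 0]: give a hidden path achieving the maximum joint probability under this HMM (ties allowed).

t=0: δ = [2.083e-02, 1.042e-01, 1.250e-01]  (obs o_0=0)
t=1: δ = [2.894e-03, 1.042e-02, 1.736e-02]  ψ = [1, 2, 2]  (obs o_1=4)
t=2: δ = [2.894e-04, 7.234e-04, 1.206e-03]  ψ = [1, 2, 2]  (obs o_2=3)
t=3: δ = [2.411e-05, 1.005e-04, 1.674e-04]  ψ = [0, 2, 2]  (obs o_3=4)
t=4: δ = [2.791e-06, 6.977e-06, 1.163e-05]  ψ = [1, 2, 2]  (obs o_4=3)
t=5: δ = [3.489e-07, 1.454e-06, 1.211e-06]  ψ = [0, 2, 2]  (obs o_5=0)
backtrack: best end state = 1; path = [2, 2, 2, 2, 2, 1]

path = [2, 2, 2, 2, 2, 1]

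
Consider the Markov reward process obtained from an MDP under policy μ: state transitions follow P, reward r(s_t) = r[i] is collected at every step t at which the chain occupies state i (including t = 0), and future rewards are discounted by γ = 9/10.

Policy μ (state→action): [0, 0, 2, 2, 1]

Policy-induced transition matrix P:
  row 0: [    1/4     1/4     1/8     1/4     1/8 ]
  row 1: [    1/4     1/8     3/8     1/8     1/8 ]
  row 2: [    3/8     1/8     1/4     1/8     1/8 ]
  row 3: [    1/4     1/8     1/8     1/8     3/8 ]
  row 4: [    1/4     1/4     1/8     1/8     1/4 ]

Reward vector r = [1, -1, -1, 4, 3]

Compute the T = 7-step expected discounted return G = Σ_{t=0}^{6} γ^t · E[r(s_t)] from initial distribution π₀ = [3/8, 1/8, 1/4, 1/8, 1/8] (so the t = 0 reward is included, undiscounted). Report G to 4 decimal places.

t=0: π = [0.3750, 0.1250, 0.2500, 0.1250, 0.1250], E[r] = 0.8750, γ^t·E[r] = 0.875000, running G = 0.875000
t=1: π = [0.2813, 0.1875, 0.1875, 0.1719, 0.1719], E[r] = 1.1094, γ^t·E[r] = 0.998438, running G = 1.873438
t=2: π = [0.2734, 0.1816, 0.1953, 0.1602, 0.1895], E[r] = 1.1055, γ^t·E[r] = 0.895430, running G = 2.768867
t=3: π = [0.2744, 0.1829, 0.1948, 0.1592, 0.1887], E[r] = 1.0996, γ^t·E[r] = 0.801615, running G = 3.570482
t=4: π = [0.2744, 0.1829, 0.1951, 0.1593, 0.1884], E[r] = 1.0988, γ^t·E[r] = 0.720893, running G = 4.291376
t=5: π = [0.2744, 0.1828, 0.1951, 0.1593, 0.1884], E[r] = 1.0987, γ^t·E[r] = 0.648790, running G = 4.940166
t=6: π = [0.2744, 0.1828, 0.1951, 0.1593, 0.1884], E[r] = 1.0987, γ^t·E[r] = 0.583919, running G = 5.524085

G = 5.5241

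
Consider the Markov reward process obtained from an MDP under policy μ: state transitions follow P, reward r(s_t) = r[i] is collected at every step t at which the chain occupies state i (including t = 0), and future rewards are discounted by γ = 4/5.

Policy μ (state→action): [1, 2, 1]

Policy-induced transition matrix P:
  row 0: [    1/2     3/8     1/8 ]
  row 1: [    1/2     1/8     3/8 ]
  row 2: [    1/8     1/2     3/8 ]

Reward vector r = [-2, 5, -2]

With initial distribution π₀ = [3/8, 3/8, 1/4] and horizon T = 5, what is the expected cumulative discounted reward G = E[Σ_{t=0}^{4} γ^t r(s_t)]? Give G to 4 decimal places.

t=0: π = [0.3750, 0.3750, 0.2500], E[r] = 0.6250, γ^t·E[r] = 0.625000, running G = 0.625000
t=1: π = [0.4063, 0.3125, 0.2813], E[r] = 0.1875, γ^t·E[r] = 0.150000, running G = 0.775000
t=2: π = [0.3945, 0.3320, 0.2734], E[r] = 0.3242, γ^t·E[r] = 0.207500, running G = 0.982500
t=3: π = [0.3975, 0.3262, 0.2764], E[r] = 0.2832, γ^t·E[r] = 0.145000, running G = 1.127500
t=4: π = [0.3964, 0.3280, 0.2756], E[r] = 0.2960, γ^t·E[r] = 0.121250, running G = 1.248750

G = 1.2488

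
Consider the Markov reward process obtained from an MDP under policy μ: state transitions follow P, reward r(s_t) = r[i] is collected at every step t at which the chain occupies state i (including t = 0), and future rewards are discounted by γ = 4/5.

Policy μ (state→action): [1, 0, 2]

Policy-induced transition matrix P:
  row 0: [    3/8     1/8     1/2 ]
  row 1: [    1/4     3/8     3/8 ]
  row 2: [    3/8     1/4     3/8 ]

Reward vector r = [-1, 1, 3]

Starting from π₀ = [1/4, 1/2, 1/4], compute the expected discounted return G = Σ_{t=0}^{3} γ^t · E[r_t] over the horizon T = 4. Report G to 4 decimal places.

t=0: π = [0.2500, 0.5000, 0.2500], E[r] = 1.0000, γ^t·E[r] = 1.000000, running G = 1.000000
t=1: π = [0.3125, 0.2813, 0.4063], E[r] = 1.1875, γ^t·E[r] = 0.950000, running G = 1.950000
t=2: π = [0.3398, 0.2461, 0.4141], E[r] = 1.1484, γ^t·E[r] = 0.735000, running G = 2.685000
t=3: π = [0.3442, 0.2383, 0.4175], E[r] = 1.1465, γ^t·E[r] = 0.587000, running G = 3.272000

G = 3.2720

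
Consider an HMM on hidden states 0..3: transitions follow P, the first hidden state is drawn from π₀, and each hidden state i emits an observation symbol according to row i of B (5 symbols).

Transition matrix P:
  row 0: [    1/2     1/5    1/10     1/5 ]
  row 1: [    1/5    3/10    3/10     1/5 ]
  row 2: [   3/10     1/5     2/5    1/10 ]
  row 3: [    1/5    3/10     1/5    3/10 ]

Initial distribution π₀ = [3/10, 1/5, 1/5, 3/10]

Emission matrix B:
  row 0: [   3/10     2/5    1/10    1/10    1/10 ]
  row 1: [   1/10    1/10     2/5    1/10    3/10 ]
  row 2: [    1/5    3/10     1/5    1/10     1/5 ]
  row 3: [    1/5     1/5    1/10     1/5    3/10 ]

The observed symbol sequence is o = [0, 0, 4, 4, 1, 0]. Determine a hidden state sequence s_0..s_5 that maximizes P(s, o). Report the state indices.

t=0: δ = [9.000e-02, 2.000e-02, 4.000e-02, 6.000e-02]  (obs o_0=0)
t=1: δ = [1.350e-02, 1.800e-03, 3.200e-03, 3.600e-03]  ψ = [0, 0, 2, 0]  (obs o_1=0)
t=2: δ = [6.750e-04, 8.100e-04, 2.700e-04, 8.100e-04]  ψ = [0, 0, 0, 0]  (obs o_2=4)
t=3: δ = [3.375e-05, 7.290e-05, 4.860e-05, 7.290e-05]  ψ = [0, 1, 1, 3]  (obs o_3=4)
t=4: δ = [6.750e-06, 2.187e-06, 6.561e-06, 4.374e-06]  ψ = [0, 1, 1, 3]  (obs o_4=1)
t=5: δ = [1.013e-06, 1.350e-07, 5.249e-07, 2.700e-07]  ψ = [0, 0, 2, 0]  (obs o_5=0)
backtrack: best end state = 0; path = [0, 0, 0, 0, 0, 0]

path = [0, 0, 0, 0, 0, 0]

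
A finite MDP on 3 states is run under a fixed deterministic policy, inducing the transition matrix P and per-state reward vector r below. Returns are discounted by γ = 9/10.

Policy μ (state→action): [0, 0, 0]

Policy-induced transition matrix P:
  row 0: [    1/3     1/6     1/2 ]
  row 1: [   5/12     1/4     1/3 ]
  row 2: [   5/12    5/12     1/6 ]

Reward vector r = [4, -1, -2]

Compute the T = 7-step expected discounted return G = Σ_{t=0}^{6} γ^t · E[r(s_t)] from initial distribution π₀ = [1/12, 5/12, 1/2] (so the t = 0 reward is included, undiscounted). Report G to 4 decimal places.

G = 1.5352

t=0: π = [0.0833, 0.4167, 0.5000], E[r] = -1.0833, γ^t·E[r] = -1.083333, running G = -1.083333
t=1: π = [0.4097, 0.3264, 0.2639], E[r] = 0.7847, γ^t·E[r] = 0.706250, running G = -0.377083
t=2: π = [0.3825, 0.2598, 0.3576], E[r] = 0.5550, γ^t·E[r] = 0.449531, running G = 0.072448
t=3: π = [0.3848, 0.2777, 0.3375], E[r] = 0.5865, γ^t·E[r] = 0.427535, running G = 0.499983
t=4: π = [0.3846, 0.2742, 0.3412], E[r] = 0.5818, γ^t·E[r] = 0.381710, running G = 0.881693
t=5: π = [0.3846, 0.2748, 0.3406], E[r] = 0.5825, γ^t·E[r] = 0.343972, running G = 1.225665
t=6: π = [0.3846, 0.2747, 0.3407], E[r] = 0.5824, γ^t·E[r] = 0.309512, running G = 1.535176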